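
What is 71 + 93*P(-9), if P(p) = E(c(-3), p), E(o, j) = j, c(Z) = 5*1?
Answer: -766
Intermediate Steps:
c(Z) = 5
P(p) = p
71 + 93*P(-9) = 71 + 93*(-9) = 71 - 837 = -766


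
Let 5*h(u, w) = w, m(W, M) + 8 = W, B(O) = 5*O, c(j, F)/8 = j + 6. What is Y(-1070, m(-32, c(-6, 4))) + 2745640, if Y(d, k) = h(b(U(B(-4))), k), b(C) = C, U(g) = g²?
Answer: 2745632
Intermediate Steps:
c(j, F) = 48 + 8*j (c(j, F) = 8*(j + 6) = 8*(6 + j) = 48 + 8*j)
m(W, M) = -8 + W
h(u, w) = w/5
Y(d, k) = k/5
Y(-1070, m(-32, c(-6, 4))) + 2745640 = (-8 - 32)/5 + 2745640 = (⅕)*(-40) + 2745640 = -8 + 2745640 = 2745632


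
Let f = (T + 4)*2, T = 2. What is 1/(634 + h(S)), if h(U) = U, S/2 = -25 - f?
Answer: 1/560 ≈ 0.0017857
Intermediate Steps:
f = 12 (f = (2 + 4)*2 = 6*2 = 12)
S = -74 (S = 2*(-25 - 1*12) = 2*(-25 - 12) = 2*(-37) = -74)
1/(634 + h(S)) = 1/(634 - 74) = 1/560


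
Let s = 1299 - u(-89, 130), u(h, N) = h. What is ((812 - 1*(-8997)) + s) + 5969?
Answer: 17166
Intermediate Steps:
s = 1388 (s = 1299 - 1*(-89) = 1299 + 89 = 1388)
((812 - 1*(-8997)) + s) + 5969 = ((812 - 1*(-8997)) + 1388) + 5969 = ((812 + 8997) + 1388) + 5969 = (9809 + 1388) + 5969 = 11197 + 5969 = 17166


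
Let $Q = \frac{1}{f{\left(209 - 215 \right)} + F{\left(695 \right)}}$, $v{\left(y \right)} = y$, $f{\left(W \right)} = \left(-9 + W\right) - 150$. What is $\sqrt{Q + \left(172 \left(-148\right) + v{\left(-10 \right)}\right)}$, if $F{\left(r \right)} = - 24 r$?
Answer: $\frac{i \sqrt{7226080017495}}{16845} \approx 159.58 i$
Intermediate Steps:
$f{\left(W \right)} = -159 + W$
$Q = - \frac{1}{16845}$ ($Q = \frac{1}{\left(-159 + \left(209 - 215\right)\right) - 16680} = \frac{1}{\left(-159 - 6\right) - 16680} = \frac{1}{-165 - 16680} = \frac{1}{-16845} = - \frac{1}{16845} \approx -5.9365 \cdot 10^{-5}$)
$\sqrt{Q + \left(172 \left(-148\right) + v{\left(-10 \right)}\right)} = \sqrt{- \frac{1}{16845} + \left(172 \left(-148\right) - 10\right)} = \sqrt{- \frac{1}{16845} - 25466} = \sqrt{- \frac{428974771}{16845}} = \frac{i \sqrt{7226080017495}}{16845}$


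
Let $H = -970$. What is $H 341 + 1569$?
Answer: $-329201$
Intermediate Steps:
$H 341 + 1569 = \left(-970\right) 341 + 1569 = -330770 + 1569 = -329201$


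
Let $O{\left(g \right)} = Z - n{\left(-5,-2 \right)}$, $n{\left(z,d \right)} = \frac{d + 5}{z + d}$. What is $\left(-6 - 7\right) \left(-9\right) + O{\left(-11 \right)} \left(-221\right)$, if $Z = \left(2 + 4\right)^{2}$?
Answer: $- \frac{55536}{7} \approx -7933.7$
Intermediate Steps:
$n{\left(z,d \right)} = \frac{5 + d}{d + z}$
$Z = 36$ ($Z = 6^{2} = 36$)
$O{\left(g \right)} = \frac{255}{7}$ ($O{\left(g \right)} = 36 - \frac{5 - 2}{-2 - 5} = 36 - \frac{1}{-7} \cdot 3 = 36 - \left(- \frac{1}{7}\right) 3 = 36 - - \frac{3}{7} = 36 + \frac{3}{7} = \frac{255}{7}$)
$\left(-6 - 7\right) \left(-9\right) + O{\left(-11 \right)} \left(-221\right) = \left(-6 - 7\right) \left(-9\right) + \frac{255}{7} \left(-221\right) = \left(-13\right) \left(-9\right) - \frac{56355}{7} = 117 - \frac{56355}{7} = - \frac{55536}{7}$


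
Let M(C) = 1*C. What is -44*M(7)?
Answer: -308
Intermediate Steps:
M(C) = C
-44*M(7) = -44*7 = -308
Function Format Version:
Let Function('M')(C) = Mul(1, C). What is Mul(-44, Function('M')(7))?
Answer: -308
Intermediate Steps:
Function('M')(C) = C
Mul(-44, Function('M')(7)) = Mul(-44, 7) = -308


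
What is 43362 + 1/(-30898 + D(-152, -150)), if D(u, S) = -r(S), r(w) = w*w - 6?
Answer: 2315183903/53392 ≈ 43362.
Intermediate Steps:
r(w) = -6 + w² (r(w) = w² - 6 = -6 + w²)
D(u, S) = 6 - S² (D(u, S) = -(-6 + S²) = 6 - S²)
43362 + 1/(-30898 + D(-152, -150)) = 43362 + 1/(-30898 + (6 - 1*(-150)²)) = 43362 + 1/(-30898 + (6 - 1*22500)) = 43362 + 1/(-30898 + (6 - 22500)) = 43362 + 1/(-30898 - 22494) = 43362 + 1/(-53392) = 43362 - 1/53392 = 2315183903/53392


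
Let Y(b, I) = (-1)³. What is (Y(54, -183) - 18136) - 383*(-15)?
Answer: -12392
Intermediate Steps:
Y(b, I) = -1
(Y(54, -183) - 18136) - 383*(-15) = (-1 - 18136) - 383*(-15) = -18137 + 5745 = -12392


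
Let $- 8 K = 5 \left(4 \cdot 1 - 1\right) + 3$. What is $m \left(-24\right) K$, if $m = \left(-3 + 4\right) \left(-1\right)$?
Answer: $-54$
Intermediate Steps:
$m = -1$ ($m = 1 \left(-1\right) = -1$)
$K = - \frac{9}{4}$ ($K = - \frac{5 \left(4 \cdot 1 - 1\right) + 3}{8} = - \frac{5 \left(4 - 1\right) + 3}{8} = - \frac{5 \cdot 3 + 3}{8} = - \frac{15 + 3}{8} = \left(- \frac{1}{8}\right) 18 = - \frac{9}{4} \approx -2.25$)
$m \left(-24\right) K = \left(-1\right) \left(-24\right) \left(- \frac{9}{4}\right) = 24 \left(- \frac{9}{4}\right) = -54$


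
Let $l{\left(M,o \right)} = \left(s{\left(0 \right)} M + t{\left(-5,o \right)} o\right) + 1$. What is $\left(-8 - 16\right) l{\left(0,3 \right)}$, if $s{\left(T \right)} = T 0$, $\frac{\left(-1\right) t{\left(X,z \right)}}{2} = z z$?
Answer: $1272$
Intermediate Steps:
$t{\left(X,z \right)} = - 2 z^{2}$ ($t{\left(X,z \right)} = - 2 z z = - 2 z^{2}$)
$s{\left(T \right)} = 0$
$l{\left(M,o \right)} = 1 - 2 o^{3}$ ($l{\left(M,o \right)} = \left(0 M + - 2 o^{2} o\right) + 1 = \left(0 - 2 o^{3}\right) + 1 = - 2 o^{3} + 1 = 1 - 2 o^{3}$)
$\left(-8 - 16\right) l{\left(0,3 \right)} = \left(-8 - 16\right) \left(1 - 2 \cdot 3^{3}\right) = - 24 \left(1 - 54\right) = \left(-24\right) \left(-53\right) = 1272$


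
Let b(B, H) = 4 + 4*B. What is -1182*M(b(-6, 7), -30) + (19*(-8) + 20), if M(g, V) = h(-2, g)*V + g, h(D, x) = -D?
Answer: 94428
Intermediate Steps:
M(g, V) = g + 2*V (M(g, V) = (-1*(-2))*V + g = 2*V + g = g + 2*V)
-1182*M(b(-6, 7), -30) + (19*(-8) + 20) = -1182*((4 + 4*(-6)) + 2*(-30)) + (19*(-8) + 20) = -1182*((4 - 24) - 60) + (-152 + 20) = -1182*(-20 - 60) - 132 = -1182*(-80) - 132 = 94560 - 132 = 94428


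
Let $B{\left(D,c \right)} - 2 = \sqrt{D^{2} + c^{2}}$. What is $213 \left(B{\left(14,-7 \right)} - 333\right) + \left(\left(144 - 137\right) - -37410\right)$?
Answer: $-33086 + 1491 \sqrt{5} \approx -29752.0$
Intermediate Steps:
$B{\left(D,c \right)} = 2 + \sqrt{D^{2} + c^{2}}$
$213 \left(B{\left(14,-7 \right)} - 333\right) + \left(\left(144 - 137\right) - -37410\right) = 213 \left(\left(2 + \sqrt{14^{2} + \left(-7\right)^{2}}\right) - 333\right) + \left(\left(144 - 137\right) - -37410\right) = 213 \left(\left(2 + \sqrt{196 + 49}\right) - 333\right) + \left(\left(144 - 137\right) + 37410\right) = 213 \left(\left(2 + \sqrt{245}\right) - 333\right) + \left(7 + 37410\right) = 213 \left(\left(2 + 7 \sqrt{5}\right) - 333\right) + 37417 = 213 \left(-331 + 7 \sqrt{5}\right) + 37417 = \left(-70503 + 1491 \sqrt{5}\right) + 37417 = -33086 + 1491 \sqrt{5}$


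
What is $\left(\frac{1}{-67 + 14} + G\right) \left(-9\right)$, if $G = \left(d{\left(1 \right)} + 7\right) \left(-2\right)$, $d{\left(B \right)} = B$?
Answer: $\frac{7641}{53} \approx 144.17$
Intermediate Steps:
$G = -16$ ($G = \left(1 + 7\right) \left(-2\right) = 8 \left(-2\right) = -16$)
$\left(\frac{1}{-67 + 14} + G\right) \left(-9\right) = \left(\frac{1}{-67 + 14} - 16\right) \left(-9\right) = \left(\frac{1}{-53} - 16\right) \left(-9\right) = \left(- \frac{1}{53} - 16\right) \left(-9\right) = \left(- \frac{849}{53}\right) \left(-9\right) = \frac{7641}{53}$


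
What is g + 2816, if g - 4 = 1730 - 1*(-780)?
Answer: 5330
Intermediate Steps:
g = 2514 (g = 4 + (1730 - 1*(-780)) = 4 + (1730 + 780) = 4 + 2510 = 2514)
g + 2816 = 2514 + 2816 = 5330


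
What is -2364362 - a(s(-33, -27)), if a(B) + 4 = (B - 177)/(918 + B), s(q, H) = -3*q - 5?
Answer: -2392730213/1012 ≈ -2.3644e+6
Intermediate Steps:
s(q, H) = -5 - 3*q
a(B) = -4 + (-177 + B)/(918 + B) (a(B) = -4 + (B - 177)/(918 + B) = -4 + (-177 + B)/(918 + B))
-2364362 - a(s(-33, -27)) = -2364362 - 3*(-1283 - (-5 - 3*(-33)))/(918 + (-5 - 3*(-33))) = -2364362 - 3*(-1283 - (-5 + 99))/(918 + (-5 + 99)) = -2364362 - 3*(-1283 - 1*94)/(918 + 94) = -2364362 - 3*(-1283 - 94)/1012 = -2364362 - 3*(-1377)/1012 = -2364362 - 1*(-4131/1012) = -2364362 + 4131/1012 = -2392730213/1012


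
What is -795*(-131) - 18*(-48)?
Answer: 105009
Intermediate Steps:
-795*(-131) - 18*(-48) = 104145 + 864 = 105009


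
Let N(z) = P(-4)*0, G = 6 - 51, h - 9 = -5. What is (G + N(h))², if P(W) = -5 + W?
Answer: 2025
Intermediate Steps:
h = 4 (h = 9 - 5 = 4)
G = -45
N(z) = 0 (N(z) = (-5 - 4)*0 = -9*0 = 0)
(G + N(h))² = (-45 + 0)² = (-45)² = 2025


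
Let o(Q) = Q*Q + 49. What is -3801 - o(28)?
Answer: -4634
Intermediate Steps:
o(Q) = 49 + Q² (o(Q) = Q² + 49 = 49 + Q²)
-3801 - o(28) = -3801 - (49 + 28²) = -3801 - (49 + 784) = -3801 - 1*833 = -3801 - 833 = -4634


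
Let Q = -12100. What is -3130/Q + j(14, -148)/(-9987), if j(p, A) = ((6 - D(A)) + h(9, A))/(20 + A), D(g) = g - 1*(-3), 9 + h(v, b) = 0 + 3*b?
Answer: 99938437/386696640 ≈ 0.25844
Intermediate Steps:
h(v, b) = -9 + 3*b (h(v, b) = -9 + (0 + 3*b) = -9 + 3*b)
D(g) = 3 + g (D(g) = g + 3 = 3 + g)
j(p, A) = (-6 + 2*A)/(20 + A) (j(p, A) = ((6 - (3 + A)) + (-9 + 3*A))/(20 + A) = ((6 + (-3 - A)) + (-9 + 3*A))/(20 + A) = ((3 - A) + (-9 + 3*A))/(20 + A) = (-6 + 2*A)/(20 + A))
-3130/Q + j(14, -148)/(-9987) = -3130/(-12100) + (2*(-3 - 148)/(20 - 148))/(-9987) = -3130*(-1/12100) + (2*(-151)/(-128))*(-1/9987) = 313/1210 + (2*(-1/128)*(-151))*(-1/9987) = 313/1210 + (151/64)*(-1/9987) = 313/1210 - 151/639168 = 99938437/386696640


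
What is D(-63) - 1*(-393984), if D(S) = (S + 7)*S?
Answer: 397512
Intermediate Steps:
D(S) = S*(7 + S) (D(S) = (7 + S)*S = S*(7 + S))
D(-63) - 1*(-393984) = -63*(7 - 63) - 1*(-393984) = -63*(-56) + 393984 = 3528 + 393984 = 397512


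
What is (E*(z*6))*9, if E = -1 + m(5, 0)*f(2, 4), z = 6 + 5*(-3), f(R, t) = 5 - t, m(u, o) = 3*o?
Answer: 486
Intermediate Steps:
z = -9 (z = 6 - 15 = -9)
E = -1 (E = -1 + (3*0)*(5 - 1*4) = -1 + 0*(5 - 4) = -1 + 0*1 = -1 + 0 = -1)
(E*(z*6))*9 = -(-9)*6*9 = -1*(-54)*9 = 54*9 = 486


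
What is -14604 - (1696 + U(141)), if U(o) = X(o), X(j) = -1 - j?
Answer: -16158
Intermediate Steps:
U(o) = -1 - o
-14604 - (1696 + U(141)) = -14604 - (1696 + (-1 - 1*141)) = -14604 - (1696 + (-1 - 141)) = -14604 - (1696 - 142) = -14604 - 1*1554 = -14604 - 1554 = -16158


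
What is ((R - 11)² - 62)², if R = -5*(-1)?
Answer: 676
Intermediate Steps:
R = 5
((R - 11)² - 62)² = ((5 - 11)² - 62)² = ((-6)² - 62)² = (36 - 62)² = (-26)² = 676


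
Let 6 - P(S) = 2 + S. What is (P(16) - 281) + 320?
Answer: 27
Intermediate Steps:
P(S) = 4 - S (P(S) = 6 - (2 + S) = 6 + (-2 - S) = 4 - S)
(P(16) - 281) + 320 = ((4 - 1*16) - 281) + 320 = ((4 - 16) - 281) + 320 = (-12 - 281) + 320 = -293 + 320 = 27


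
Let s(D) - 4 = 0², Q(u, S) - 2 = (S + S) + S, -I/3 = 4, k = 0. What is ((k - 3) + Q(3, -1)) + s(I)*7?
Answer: 24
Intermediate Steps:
I = -12 (I = -3*4 = -12)
Q(u, S) = 2 + 3*S (Q(u, S) = 2 + ((S + S) + S) = 2 + (2*S + S) = 2 + 3*S)
s(D) = 4 (s(D) = 4 + 0² = 4 + 0 = 4)
((k - 3) + Q(3, -1)) + s(I)*7 = ((0 - 3) + (2 + 3*(-1))) + 4*7 = (-3 + (2 - 3)) + 28 = (-3 - 1) + 28 = -4 + 28 = 24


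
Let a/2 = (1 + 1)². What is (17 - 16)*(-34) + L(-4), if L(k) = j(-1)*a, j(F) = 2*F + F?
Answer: -58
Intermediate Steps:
a = 8 (a = 2*(1 + 1)² = 2*2² = 2*4 = 8)
j(F) = 3*F
L(k) = -24 (L(k) = (3*(-1))*8 = -3*8 = -24)
(17 - 16)*(-34) + L(-4) = (17 - 16)*(-34) - 24 = 1*(-34) - 24 = -34 - 24 = -58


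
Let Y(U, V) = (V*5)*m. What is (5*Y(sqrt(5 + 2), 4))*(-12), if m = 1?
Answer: -1200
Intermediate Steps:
Y(U, V) = 5*V (Y(U, V) = (V*5)*1 = (5*V)*1 = 5*V)
(5*Y(sqrt(5 + 2), 4))*(-12) = (5*(5*4))*(-12) = (5*20)*(-12) = 100*(-12) = -1200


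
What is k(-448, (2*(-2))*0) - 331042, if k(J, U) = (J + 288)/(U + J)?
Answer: -4634583/14 ≈ -3.3104e+5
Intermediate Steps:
k(J, U) = (288 + J)/(J + U)
k(-448, (2*(-2))*0) - 331042 = (288 - 448)/(-448 + (2*(-2))*0) - 331042 = -160/(-448 - 4*0) - 331042 = -160/(-448 + 0) - 331042 = -160/(-448) - 331042 = -1/448*(-160) - 331042 = 5/14 - 331042 = -4634583/14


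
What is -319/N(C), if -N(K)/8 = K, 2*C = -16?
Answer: -319/64 ≈ -4.9844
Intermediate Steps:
C = -8 (C = (½)*(-16) = -8)
N(K) = -8*K
-319/N(C) = -319/((-8*(-8))) = -319/64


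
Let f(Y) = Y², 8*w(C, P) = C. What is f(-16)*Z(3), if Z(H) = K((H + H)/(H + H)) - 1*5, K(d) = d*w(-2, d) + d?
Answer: -1088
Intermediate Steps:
w(C, P) = C/8
K(d) = 3*d/4 (K(d) = d*((⅛)*(-2)) + d = d*(-¼) + d = -d/4 + d = 3*d/4)
Z(H) = -17/4 (Z(H) = 3*((H + H)/(H + H))/4 - 1*5 = 3*((2*H)/((2*H)))/4 - 5 = 3*((2*H)*(1/(2*H)))/4 - 5 = (¾)*1 - 5 = ¾ - 5 = -17/4)
f(-16)*Z(3) = (-16)²*(-17/4) = 256*(-17/4) = -1088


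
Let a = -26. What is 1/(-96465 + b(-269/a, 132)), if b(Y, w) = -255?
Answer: -1/96720 ≈ -1.0339e-5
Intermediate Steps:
1/(-96465 + b(-269/a, 132)) = 1/(-96465 - 255) = 1/(-96720) = -1/96720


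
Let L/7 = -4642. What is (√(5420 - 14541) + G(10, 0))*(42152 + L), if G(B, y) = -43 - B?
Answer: -511874 + 9658*I*√9121 ≈ -5.1187e+5 + 9.2238e+5*I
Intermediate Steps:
L = -32494 (L = 7*(-4642) = -32494)
(√(5420 - 14541) + G(10, 0))*(42152 + L) = (√(5420 - 14541) + (-43 - 1*10))*(42152 - 32494) = (√(-9121) + (-43 - 10))*9658 = (I*√9121 - 53)*9658 = (-53 + I*√9121)*9658 = -511874 + 9658*I*√9121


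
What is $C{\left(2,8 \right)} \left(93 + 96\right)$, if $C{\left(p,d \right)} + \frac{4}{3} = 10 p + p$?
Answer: $3906$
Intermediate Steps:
$C{\left(p,d \right)} = - \frac{4}{3} + 11 p$ ($C{\left(p,d \right)} = - \frac{4}{3} + \left(10 p + p\right) = - \frac{4}{3} + 11 p$)
$C{\left(2,8 \right)} \left(93 + 96\right) = \left(- \frac{4}{3} + 11 \cdot 2\right) \left(93 + 96\right) = \left(- \frac{4}{3} + 22\right) 189 = \frac{62}{3} \cdot 189 = 3906$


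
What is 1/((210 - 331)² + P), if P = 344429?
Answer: 1/359070 ≈ 2.7850e-6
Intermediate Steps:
1/((210 - 331)² + P) = 1/((210 - 331)² + 344429) = 1/((-121)² + 344429) = 1/(14641 + 344429) = 1/359070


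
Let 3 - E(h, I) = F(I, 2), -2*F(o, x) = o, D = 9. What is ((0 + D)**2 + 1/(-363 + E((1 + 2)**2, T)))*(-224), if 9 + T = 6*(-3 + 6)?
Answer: -12899936/711 ≈ -18143.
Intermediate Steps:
F(o, x) = -o/2
T = 9 (T = -9 + 6*(-3 + 6) = -9 + 6*3 = -9 + 18 = 9)
E(h, I) = 3 + I/2 (E(h, I) = 3 - (-1)*I/2 = 3 + I/2)
((0 + D)**2 + 1/(-363 + E((1 + 2)**2, T)))*(-224) = ((0 + 9)**2 + 1/(-363 + (3 + (1/2)*9)))*(-224) = (9**2 + 1/(-363 + (3 + 9/2)))*(-224) = (81 + 1/(-363 + 15/2))*(-224) = (81 + 1/(-711/2))*(-224) = (81 - 2/711)*(-224) = (57589/711)*(-224) = -12899936/711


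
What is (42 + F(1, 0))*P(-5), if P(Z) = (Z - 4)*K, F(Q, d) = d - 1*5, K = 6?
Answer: -1998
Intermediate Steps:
F(Q, d) = -5 + d (F(Q, d) = d - 5 = -5 + d)
P(Z) = -24 + 6*Z (P(Z) = (Z - 4)*6 = (-4 + Z)*6 = -24 + 6*Z)
(42 + F(1, 0))*P(-5) = (42 + (-5 + 0))*(-24 + 6*(-5)) = (42 - 5)*(-24 - 30) = 37*(-54) = -1998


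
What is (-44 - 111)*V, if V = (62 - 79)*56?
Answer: 147560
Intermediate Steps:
V = -952 (V = -17*56 = -952)
(-44 - 111)*V = (-44 - 111)*(-952) = -155*(-952) = 147560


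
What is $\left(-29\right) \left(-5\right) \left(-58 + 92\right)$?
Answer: $4930$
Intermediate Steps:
$\left(-29\right) \left(-5\right) \left(-58 + 92\right) = 145 \cdot 34 = 4930$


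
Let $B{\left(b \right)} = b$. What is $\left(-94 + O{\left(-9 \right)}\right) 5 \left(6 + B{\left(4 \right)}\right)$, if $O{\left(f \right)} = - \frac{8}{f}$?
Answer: $- \frac{41900}{9} \approx -4655.6$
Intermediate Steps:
$\left(-94 + O{\left(-9 \right)}\right) 5 \left(6 + B{\left(4 \right)}\right) = \left(-94 - \frac{8}{-9}\right) 5 \left(6 + 4\right) = \left(-94 - - \frac{8}{9}\right) 5 \cdot 10 = \left(-94 + \frac{8}{9}\right) 50 = \left(- \frac{838}{9}\right) 50 = - \frac{41900}{9}$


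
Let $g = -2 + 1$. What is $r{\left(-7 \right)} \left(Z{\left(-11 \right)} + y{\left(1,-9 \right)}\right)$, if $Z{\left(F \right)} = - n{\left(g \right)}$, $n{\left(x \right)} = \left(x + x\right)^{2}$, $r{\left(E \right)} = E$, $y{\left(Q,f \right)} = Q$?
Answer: $21$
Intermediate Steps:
$g = -1$
$n{\left(x \right)} = 4 x^{2}$ ($n{\left(x \right)} = \left(2 x\right)^{2} = 4 x^{2}$)
$Z{\left(F \right)} = -4$ ($Z{\left(F \right)} = - 4 \left(-1\right)^{2} = - 4 \cdot 1 = \left(-1\right) 4 = -4$)
$r{\left(-7 \right)} \left(Z{\left(-11 \right)} + y{\left(1,-9 \right)}\right) = - 7 \left(-4 + 1\right) = \left(-7\right) \left(-3\right) = 21$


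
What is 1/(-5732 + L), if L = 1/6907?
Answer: -6907/39590923 ≈ -0.00017446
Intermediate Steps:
L = 1/6907 ≈ 0.00014478
1/(-5732 + L) = 1/(-5732 + 1/6907) = 1/(-39590923/6907) = -6907/39590923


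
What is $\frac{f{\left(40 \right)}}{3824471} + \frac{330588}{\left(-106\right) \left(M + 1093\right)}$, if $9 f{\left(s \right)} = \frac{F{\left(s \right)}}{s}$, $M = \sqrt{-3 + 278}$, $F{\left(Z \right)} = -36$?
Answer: $- \frac{3454765959926321}{1210479912430810} + \frac{413235 \sqrt{11}}{31650911} \approx -2.8107$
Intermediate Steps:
$M = 5 \sqrt{11}$ ($M = \sqrt{275} = 5 \sqrt{11} \approx 16.583$)
$f{\left(s \right)} = - \frac{4}{s}$ ($f{\left(s \right)} = \frac{\left(-36\right) \frac{1}{s}}{9} = - \frac{4}{s}$)
$\frac{f{\left(40 \right)}}{3824471} + \frac{330588}{\left(-106\right) \left(M + 1093\right)} = \frac{\left(-4\right) \frac{1}{40}}{3824471} + \frac{330588}{\left(-106\right) \left(5 \sqrt{11} + 1093\right)} = \left(-4\right) \frac{1}{40} \cdot \frac{1}{3824471} + \frac{330588}{\left(-106\right) \left(1093 + 5 \sqrt{11}\right)} = \left(- \frac{1}{10}\right) \frac{1}{3824471} + \frac{330588}{-115858 - 530 \sqrt{11}} = - \frac{1}{38244710} + \frac{330588}{-115858 - 530 \sqrt{11}}$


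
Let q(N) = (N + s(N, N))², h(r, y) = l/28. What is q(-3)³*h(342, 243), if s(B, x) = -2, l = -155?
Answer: -2421875/28 ≈ -86496.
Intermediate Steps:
h(r, y) = -155/28
q(N) = (-2 + N)² (q(N) = (N - 2)² = (-2 + N)²)
q(-3)³*h(342, 243) = ((-2 - 3)²)³*(-155/28) = ((-5)²)³*(-155/28) = 25³*(-155/28) = 15625*(-155/28) = -2421875/28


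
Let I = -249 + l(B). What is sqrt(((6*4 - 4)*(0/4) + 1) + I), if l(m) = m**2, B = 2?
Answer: 2*I*sqrt(61) ≈ 15.62*I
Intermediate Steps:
I = -245 (I = -249 + 2**2 = -249 + 4 = -245)
sqrt(((6*4 - 4)*(0/4) + 1) + I) = sqrt(((6*4 - 4)*(0/4) + 1) - 245) = sqrt(((24 - 4)*(0*(1/4)) + 1) - 245) = sqrt((20*0 + 1) - 245) = sqrt((0 + 1) - 245) = sqrt(1 - 245) = sqrt(-244) = 2*I*sqrt(61)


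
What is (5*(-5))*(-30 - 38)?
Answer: 1700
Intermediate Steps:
(5*(-5))*(-30 - 38) = -25*(-68) = 1700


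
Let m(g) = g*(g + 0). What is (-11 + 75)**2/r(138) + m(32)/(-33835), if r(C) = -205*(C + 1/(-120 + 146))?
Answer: -871339008/4978786415 ≈ -0.17501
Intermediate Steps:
m(g) = g**2 (m(g) = g*g = g**2)
r(C) = -205/26 - 205*C (r(C) = -205*(C + 1/26) = -205*(1/26 + C) = -205/26 - 205*C)
(-11 + 75)**2/r(138) + m(32)/(-33835) = (-11 + 75)**2/(-205/26 - 205*138) + 32**2/(-33835) = 64**2/(-205/26 - 28290) + 1024*(-1/33835) = 4096/(-735745/26) - 1024/33835 = 4096*(-26/735745) - 1024/33835 = -106496/735745 - 1024/33835 = -871339008/4978786415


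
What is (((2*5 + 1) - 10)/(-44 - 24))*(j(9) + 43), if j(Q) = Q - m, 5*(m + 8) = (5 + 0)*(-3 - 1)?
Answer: -16/17 ≈ -0.94118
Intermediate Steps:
m = -12 (m = -8 + ((5 + 0)*(-3 - 1))/5 = -8 + (5*(-4))/5 = -8 + (⅕)*(-20) = -8 - 4 = -12)
j(Q) = 12 + Q (j(Q) = Q - 1*(-12) = Q + 12 = 12 + Q)
(((2*5 + 1) - 10)/(-44 - 24))*(j(9) + 43) = (((2*5 + 1) - 10)/(-44 - 24))*((12 + 9) + 43) = (((10 + 1) - 10)/(-68))*(21 + 43) = ((11 - 10)*(-1/68))*64 = (1*(-1/68))*64 = -1/68*64 = -16/17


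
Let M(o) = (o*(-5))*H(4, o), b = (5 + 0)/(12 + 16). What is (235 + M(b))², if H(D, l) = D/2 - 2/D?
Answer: 171217225/3136 ≈ 54597.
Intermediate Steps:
H(D, l) = D/2 - 2/D (H(D, l) = D*(½) - 2/D = D/2 - 2/D)
b = 5/28 ≈ 0.17857
M(o) = -15*o/2 (M(o) = (o*(-5))*((½)*4 - 2/4) = (-5*o)*(2 - 2*¼) = (-5*o)*(2 - ½) = -5*o*(3/2) = -15*o/2)
(235 + M(b))² = (235 - 15/2*5/28)² = (235 - 75/56)² = (13085/56)² = 171217225/3136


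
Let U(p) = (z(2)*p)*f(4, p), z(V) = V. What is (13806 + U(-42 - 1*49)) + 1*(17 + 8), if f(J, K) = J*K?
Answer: 80079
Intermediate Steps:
U(p) = 8*p**2 (U(p) = (2*p)*(4*p) = 8*p**2)
(13806 + U(-42 - 1*49)) + 1*(17 + 8) = (13806 + 8*(-42 - 1*49)**2) + 1*(17 + 8) = (13806 + 8*(-42 - 49)**2) + 1*25 = (13806 + 8*(-91)**2) + 25 = (13806 + 8*8281) + 25 = (13806 + 66248) + 25 = 80054 + 25 = 80079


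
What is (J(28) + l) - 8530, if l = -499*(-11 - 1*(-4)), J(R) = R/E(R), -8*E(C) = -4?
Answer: -4981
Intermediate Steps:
E(C) = 1/2 (E(C) = -1/8*(-4) = 1/2)
J(R) = 2*R (J(R) = R/(1/2) = R*2 = 2*R)
l = 3493 (l = -499*(-11 + 4) = -499*(-7) = 3493)
(J(28) + l) - 8530 = (2*28 + 3493) - 8530 = (56 + 3493) - 8530 = 3549 - 8530 = -4981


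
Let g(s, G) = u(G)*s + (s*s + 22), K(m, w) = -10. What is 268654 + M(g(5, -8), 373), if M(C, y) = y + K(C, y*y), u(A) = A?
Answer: 269017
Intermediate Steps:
g(s, G) = 22 + s² + G*s (g(s, G) = G*s + (s*s + 22) = G*s + (s² + 22) = G*s + (22 + s²) = 22 + s² + G*s)
M(C, y) = -10 + y (M(C, y) = y - 10 = -10 + y)
268654 + M(g(5, -8), 373) = 268654 + (-10 + 373) = 268654 + 363 = 269017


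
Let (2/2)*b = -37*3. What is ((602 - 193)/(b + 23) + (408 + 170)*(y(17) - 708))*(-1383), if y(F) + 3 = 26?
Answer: 48186830367/88 ≈ 5.4758e+8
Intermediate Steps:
b = -111 (b = -37*3 = -111)
y(F) = 23 (y(F) = -3 + 26 = 23)
((602 - 193)/(b + 23) + (408 + 170)*(y(17) - 708))*(-1383) = ((602 - 193)/(-111 + 23) + (408 + 170)*(23 - 708))*(-1383) = (409/(-88) + 578*(-685))*(-1383) = (409*(-1/88) - 395930)*(-1383) = (-409/88 - 395930)*(-1383) = -34842249/88*(-1383) = 48186830367/88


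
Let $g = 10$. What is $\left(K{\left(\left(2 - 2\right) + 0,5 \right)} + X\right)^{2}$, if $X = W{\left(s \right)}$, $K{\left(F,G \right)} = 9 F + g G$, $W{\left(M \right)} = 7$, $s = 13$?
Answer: $3249$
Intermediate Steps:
$K{\left(F,G \right)} = 9 F + 10 G$
$X = 7$
$\left(K{\left(\left(2 - 2\right) + 0,5 \right)} + X\right)^{2} = \left(\left(9 \left(\left(2 - 2\right) + 0\right) + 10 \cdot 5\right) + 7\right)^{2} = \left(\left(9 \left(0 + 0\right) + 50\right) + 7\right)^{2} = \left(\left(9 \cdot 0 + 50\right) + 7\right)^{2} = \left(\left(0 + 50\right) + 7\right)^{2} = \left(50 + 7\right)^{2} = 57^{2} = 3249$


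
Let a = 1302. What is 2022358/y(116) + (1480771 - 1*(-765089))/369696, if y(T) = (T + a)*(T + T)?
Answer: 1935536071/158360822 ≈ 12.222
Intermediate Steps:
y(T) = 2*T*(1302 + T) (y(T) = (T + 1302)*(T + T) = (1302 + T)*(2*T) = 2*T*(1302 + T))
2022358/y(116) + (1480771 - 1*(-765089))/369696 = 2022358/((2*116*(1302 + 116))) + (1480771 - 1*(-765089))/369696 = 2022358/((2*116*1418)) + (1480771 + 765089)*(1/369696) = 2022358/328976 + 2245860*(1/369696) = 2022358*(1/328976) + 187155/30808 = 1011179/164488 + 187155/30808 = 1935536071/158360822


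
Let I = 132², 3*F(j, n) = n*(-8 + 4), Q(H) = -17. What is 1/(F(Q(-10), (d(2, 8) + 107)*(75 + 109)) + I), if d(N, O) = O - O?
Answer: -3/26480 ≈ -0.00011329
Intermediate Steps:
d(N, O) = 0
F(j, n) = -4*n/3 (F(j, n) = (n*(-8 + 4))/3 = (n*(-4))/3 = (-4*n)/3 = -4*n/3)
I = 17424
1/(F(Q(-10), (d(2, 8) + 107)*(75 + 109)) + I) = 1/(-4*(0 + 107)*(75 + 109)/3 + 17424) = 1/(-428*184/3 + 17424) = 1/(-4/3*19688 + 17424) = 1/(-78752/3 + 17424) = 1/(-26480/3) = -3/26480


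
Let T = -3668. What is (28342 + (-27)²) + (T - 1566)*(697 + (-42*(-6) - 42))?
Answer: -4718167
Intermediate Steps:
(28342 + (-27)²) + (T - 1566)*(697 + (-42*(-6) - 42)) = (28342 + (-27)²) + (-3668 - 1566)*(697 + (-42*(-6) - 42)) = (28342 + 729) - 5234*(697 + (252 - 42)) = 29071 - 5234*(697 + 210) = 29071 - 5234*907 = 29071 - 4747238 = -4718167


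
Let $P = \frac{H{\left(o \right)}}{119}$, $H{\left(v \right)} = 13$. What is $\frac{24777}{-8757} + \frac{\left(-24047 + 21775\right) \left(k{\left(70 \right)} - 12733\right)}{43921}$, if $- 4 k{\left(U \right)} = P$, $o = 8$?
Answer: $\frac{476466288071}{726497261} \approx 655.84$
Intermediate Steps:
$P = \frac{13}{119} \approx 0.10924$
$k{\left(U \right)} = - \frac{13}{476}$ ($k{\left(U \right)} = \left(- \frac{1}{4}\right) \frac{13}{119} = - \frac{13}{476}$)
$\frac{24777}{-8757} + \frac{\left(-24047 + 21775\right) \left(k{\left(70 \right)} - 12733\right)}{43921} = \frac{24777}{-8757} + \frac{\left(-24047 + 21775\right) \left(- \frac{13}{476} - 12733\right)}{43921} = 24777 \left(- \frac{1}{8757}\right) + \left(-2272\right) \left(- \frac{6060921}{476}\right) \frac{1}{43921} = - \frac{2753}{973} + \frac{3442603128}{119} \cdot \frac{1}{43921} = - \frac{2753}{973} + \frac{3442603128}{5226599} = \frac{476466288071}{726497261}$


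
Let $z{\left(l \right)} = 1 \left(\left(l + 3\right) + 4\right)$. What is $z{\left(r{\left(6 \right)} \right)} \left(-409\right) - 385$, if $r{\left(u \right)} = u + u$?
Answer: $-8156$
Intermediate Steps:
$r{\left(u \right)} = 2 u$
$z{\left(l \right)} = 7 + l$ ($z{\left(l \right)} = 1 \left(\left(3 + l\right) + 4\right) = 1 \left(7 + l\right) = 7 + l$)
$z{\left(r{\left(6 \right)} \right)} \left(-409\right) - 385 = \left(7 + 2 \cdot 6\right) \left(-409\right) - 385 = \left(7 + 12\right) \left(-409\right) - 385 = 19 \left(-409\right) - 385 = -7771 - 385 = -8156$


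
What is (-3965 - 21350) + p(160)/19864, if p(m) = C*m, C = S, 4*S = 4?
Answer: -62857125/2483 ≈ -25315.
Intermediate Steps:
S = 1 (S = (¼)*4 = 1)
C = 1
p(m) = m (p(m) = 1*m = m)
(-3965 - 21350) + p(160)/19864 = (-3965 - 21350) + 160/19864 = -25315 + 160*(1/19864) = -25315 + 20/2483 = -62857125/2483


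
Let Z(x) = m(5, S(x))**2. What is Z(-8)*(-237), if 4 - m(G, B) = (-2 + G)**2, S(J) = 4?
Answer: -5925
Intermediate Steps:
m(G, B) = 4 - (-2 + G)**2
Z(x) = 25 (Z(x) = (5*(4 - 1*5))**2 = (5*(4 - 5))**2 = (5*(-1))**2 = (-5)**2 = 25)
Z(-8)*(-237) = 25*(-237) = -5925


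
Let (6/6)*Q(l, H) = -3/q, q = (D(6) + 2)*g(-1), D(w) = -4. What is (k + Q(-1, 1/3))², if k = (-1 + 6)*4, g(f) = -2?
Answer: 5929/16 ≈ 370.56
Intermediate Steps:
k = 20 (k = 5*4 = 20)
q = 4 (q = (-4 + 2)*(-2) = -2*(-2) = 4)
Q(l, H) = -¾ (Q(l, H) = -3/4 = -3*¼ = -¾)
(k + Q(-1, 1/3))² = (20 - ¾)² = (77/4)² = 5929/16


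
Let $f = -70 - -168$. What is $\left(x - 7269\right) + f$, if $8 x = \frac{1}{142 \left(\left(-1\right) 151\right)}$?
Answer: $- \frac{1230084657}{171536} \approx -7171.0$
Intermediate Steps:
$f = 98$ ($f = -70 + 168 = 98$)
$x = - \frac{1}{171536}$ ($x = \frac{1}{8 \cdot 142 \left(\left(-1\right) 151\right)} = \frac{1}{8 \cdot 142 \left(-151\right)} = \frac{1}{8 \left(-21442\right)} = \frac{1}{8} \left(- \frac{1}{21442}\right) = - \frac{1}{171536} \approx -5.8297 \cdot 10^{-6}$)
$\left(x - 7269\right) + f = \left(- \frac{1}{171536} - 7269\right) + 98 = - \frac{1246895185}{171536} + 98 = - \frac{1230084657}{171536}$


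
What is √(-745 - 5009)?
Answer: I*√5754 ≈ 75.855*I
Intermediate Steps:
√(-745 - 5009) = √(-5754) = I*√5754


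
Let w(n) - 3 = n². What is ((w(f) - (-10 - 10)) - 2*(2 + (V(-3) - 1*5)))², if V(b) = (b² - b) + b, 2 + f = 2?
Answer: 121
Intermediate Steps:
f = 0 (f = -2 + 2 = 0)
w(n) = 3 + n²
V(b) = b²
((w(f) - (-10 - 10)) - 2*(2 + (V(-3) - 1*5)))² = (((3 + 0²) - (-10 - 10)) - 2*(2 + ((-3)² - 1*5)))² = (((3 + 0) - 1*(-20)) - 2*(2 + (9 - 5)))² = ((3 + 20) - 2*(2 + 4))² = (23 - 2*6)² = (23 - 12)² = 11² = 121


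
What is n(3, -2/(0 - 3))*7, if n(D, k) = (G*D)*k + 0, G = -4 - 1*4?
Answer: -112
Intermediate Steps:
G = -8 (G = -4 - 4 = -8)
n(D, k) = -8*D*k (n(D, k) = (-8*D)*k + 0 = -8*D*k + 0 = -8*D*k)
n(3, -2/(0 - 3))*7 = -8*3*(-2/(0 - 3))*7 = -8*3*(-2/(-3))*7 = -8*3*(-2*(-⅓))*7 = -8*3*⅔*7 = -16*7 = -112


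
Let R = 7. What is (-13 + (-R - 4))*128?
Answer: -3072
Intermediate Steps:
(-13 + (-R - 4))*128 = (-13 + (-1*7 - 4))*128 = (-13 + (-7 - 4))*128 = (-13 - 11)*128 = -24*128 = -3072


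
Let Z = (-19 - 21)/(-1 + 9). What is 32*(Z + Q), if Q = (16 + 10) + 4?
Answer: 800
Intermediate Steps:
Q = 30 (Q = 26 + 4 = 30)
Z = -5 (Z = -40/8 = -40*⅛ = -5)
32*(Z + Q) = 32*(-5 + 30) = 32*25 = 800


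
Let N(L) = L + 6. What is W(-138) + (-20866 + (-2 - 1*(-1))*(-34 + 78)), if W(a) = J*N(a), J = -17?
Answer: -18666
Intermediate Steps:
N(L) = 6 + L
W(a) = -102 - 17*a (W(a) = -17*(6 + a) = -102 - 17*a)
W(-138) + (-20866 + (-2 - 1*(-1))*(-34 + 78)) = (-102 - 17*(-138)) + (-20866 + (-2 - 1*(-1))*(-34 + 78)) = (-102 + 2346) + (-20866 + (-2 + 1)*44) = 2244 + (-20866 - 1*44) = 2244 + (-20866 - 44) = 2244 - 20910 = -18666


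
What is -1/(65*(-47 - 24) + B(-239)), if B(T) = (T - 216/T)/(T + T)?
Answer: 114242/527169925 ≈ 0.00021671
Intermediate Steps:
B(T) = (T - 216/T)/(2*T) (B(T) = (T - 216/T)/((2*T)) = (T - 216/T)*(1/(2*T)) = (T - 216/T)/(2*T))
-1/(65*(-47 - 24) + B(-239)) = -1/(65*(-47 - 24) + (½ - 108/(-239)²)) = -1/(65*(-71) + (½ - 108*1/57121)) = -1/(-4615 + (½ - 108/57121)) = -1/(-4615 + 56905/114242) = -1/(-527169925/114242) = -1*(-114242/527169925) = 114242/527169925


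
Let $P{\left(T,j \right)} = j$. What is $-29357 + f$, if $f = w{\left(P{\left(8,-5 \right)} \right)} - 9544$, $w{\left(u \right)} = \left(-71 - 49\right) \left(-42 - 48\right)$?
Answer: $-28101$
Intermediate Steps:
$w{\left(u \right)} = 10800$ ($w{\left(u \right)} = \left(-120\right) \left(-90\right) = 10800$)
$f = 1256$ ($f = 10800 - 9544 = 1256$)
$-29357 + f = -29357 + 1256 = -28101$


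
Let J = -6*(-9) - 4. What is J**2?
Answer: 2500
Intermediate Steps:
J = 50 (J = 54 - 4 = 50)
J**2 = 50**2 = 2500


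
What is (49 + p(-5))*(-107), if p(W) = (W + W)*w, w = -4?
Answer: -9523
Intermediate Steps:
p(W) = -8*W (p(W) = (W + W)*(-4) = (2*W)*(-4) = -8*W)
(49 + p(-5))*(-107) = (49 - 8*(-5))*(-107) = (49 + 40)*(-107) = 89*(-107) = -9523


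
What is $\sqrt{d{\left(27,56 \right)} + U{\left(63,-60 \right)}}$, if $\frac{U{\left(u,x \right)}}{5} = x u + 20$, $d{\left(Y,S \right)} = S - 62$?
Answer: $i \sqrt{18806} \approx 137.14 i$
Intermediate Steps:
$d{\left(Y,S \right)} = -62 + S$
$U{\left(u,x \right)} = 100 + 5 u x$ ($U{\left(u,x \right)} = 5 \left(x u + 20\right) = 5 \left(u x + 20\right) = 5 \left(20 + u x\right) = 100 + 5 u x$)
$\sqrt{d{\left(27,56 \right)} + U{\left(63,-60 \right)}} = \sqrt{\left(-62 + 56\right) + \left(100 + 5 \cdot 63 \left(-60\right)\right)} = \sqrt{-6 + \left(100 - 18900\right)} = \sqrt{-6 - 18800} = \sqrt{-18806} = i \sqrt{18806}$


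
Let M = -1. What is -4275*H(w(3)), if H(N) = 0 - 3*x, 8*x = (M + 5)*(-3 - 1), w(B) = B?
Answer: -25650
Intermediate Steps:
x = -2 (x = ((-1 + 5)*(-3 - 1))/8 = (4*(-4))/8 = (1/8)*(-16) = -2)
H(N) = 6 (H(N) = 0 - 3*(-2) = 0 + 6 = 6)
-4275*H(w(3)) = -4275*6 = -25650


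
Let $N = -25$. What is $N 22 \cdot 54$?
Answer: $-29700$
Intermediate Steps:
$N 22 \cdot 54 = \left(-25\right) 22 \cdot 54 = \left(-550\right) 54 = -29700$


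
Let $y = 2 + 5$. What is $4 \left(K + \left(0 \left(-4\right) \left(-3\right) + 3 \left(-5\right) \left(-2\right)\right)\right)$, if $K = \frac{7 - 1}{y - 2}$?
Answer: $\frac{624}{5} \approx 124.8$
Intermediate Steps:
$y = 7$
$K = \frac{6}{5}$ ($K = \frac{7 - 1}{7 - 2} = \frac{6}{7 - 2} = \frac{6}{5} \approx 1.2$)
$4 \left(K + \left(0 \left(-4\right) \left(-3\right) + 3 \left(-5\right) \left(-2\right)\right)\right) = 4 \left(\frac{6}{5} + \left(0 \left(-4\right) \left(-3\right) + 3 \left(-5\right) \left(-2\right)\right)\right) = 4 \left(\frac{6}{5} + \left(0 \left(-3\right) - -30\right)\right) = 4 \left(\frac{6}{5} + \left(0 + 30\right)\right) = 4 \left(\frac{6}{5} + 30\right) = 4 \cdot \frac{156}{5} = \frac{624}{5}$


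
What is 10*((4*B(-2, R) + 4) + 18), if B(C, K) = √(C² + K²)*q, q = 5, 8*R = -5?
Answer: 220 + 25*√281 ≈ 639.08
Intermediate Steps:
R = -5/8 (R = (⅛)*(-5) = -5/8 ≈ -0.62500)
B(C, K) = 5*√(C² + K²) (B(C, K) = √(C² + K²)*5 = 5*√(C² + K²))
10*((4*B(-2, R) + 4) + 18) = 10*((4*(5*√((-2)² + (-5/8)²)) + 4) + 18) = 10*((4*(5*√(4 + 25/64)) + 4) + 18) = 10*((4*(5*√(281/64)) + 4) + 18) = 10*((4*(5*(√281/8)) + 4) + 18) = 10*((4*(5*√281/8) + 4) + 18) = 10*((5*√281/2 + 4) + 18) = 10*((4 + 5*√281/2) + 18) = 10*(22 + 5*√281/2) = 220 + 25*√281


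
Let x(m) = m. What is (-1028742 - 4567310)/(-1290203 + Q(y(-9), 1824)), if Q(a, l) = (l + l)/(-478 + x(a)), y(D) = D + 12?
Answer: 12718300/2932297 ≈ 4.3373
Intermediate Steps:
y(D) = 12 + D
Q(a, l) = 2*l/(-478 + a) (Q(a, l) = (l + l)/(-478 + a) = (2*l)/(-478 + a) = 2*l/(-478 + a))
(-1028742 - 4567310)/(-1290203 + Q(y(-9), 1824)) = (-1028742 - 4567310)/(-1290203 + 2*1824/(-478 + (12 - 9))) = -5596052/(-1290203 + 2*1824/(-478 + 3)) = -5596052/(-1290203 + 2*1824/(-475)) = -5596052/(-1290203 + 2*1824*(-1/475)) = -5596052/(-1290203 - 192/25) = -5596052/(-32255267/25) = -5596052*(-25/32255267) = 12718300/2932297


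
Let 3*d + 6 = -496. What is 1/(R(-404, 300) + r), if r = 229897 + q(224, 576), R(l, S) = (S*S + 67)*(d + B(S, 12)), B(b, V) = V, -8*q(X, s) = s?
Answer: -3/41281747 ≈ -7.2671e-8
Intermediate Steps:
q(X, s) = -s/8
d = -502/3 (d = -2 + (⅓)*(-496) = -2 - 496/3 = -502/3 ≈ -167.33)
R(l, S) = -31222/3 - 466*S²/3 (R(l, S) = (S*S + 67)*(-502/3 + 12) = (S² + 67)*(-466/3) = (67 + S²)*(-466/3) = -31222/3 - 466*S²/3)
r = 229825 (r = 229897 - ⅛*576 = 229897 - 72 = 229825)
1/(R(-404, 300) + r) = 1/((-31222/3 - 466/3*300²) + 229825) = 1/((-31222/3 - 466/3*90000) + 229825) = 1/((-31222/3 - 13980000) + 229825) = 1/(-41971222/3 + 229825) = 1/(-41281747/3) = -3/41281747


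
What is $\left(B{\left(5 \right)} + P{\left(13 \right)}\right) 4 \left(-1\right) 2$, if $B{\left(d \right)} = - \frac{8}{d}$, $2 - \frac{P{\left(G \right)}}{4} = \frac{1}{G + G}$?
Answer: $- \frac{3248}{65} \approx -49.969$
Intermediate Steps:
$P{\left(G \right)} = 8 - \frac{2}{G}$ ($P{\left(G \right)} = 8 - \frac{4}{G + G} = 8 - \frac{4}{2 G} = 8 - 4 \frac{1}{2 G} = 8 - \frac{2}{G}$)
$\left(B{\left(5 \right)} + P{\left(13 \right)}\right) 4 \left(-1\right) 2 = \left(- \frac{8}{5} + \left(8 - \frac{2}{13}\right)\right) 4 \left(-1\right) 2 = \left(\left(-8\right) \frac{1}{5} + \left(8 - \frac{2}{13}\right)\right) \left(\left(-4\right) 2\right) = \left(- \frac{8}{5} + \left(8 - \frac{2}{13}\right)\right) \left(-8\right) = \left(- \frac{8}{5} + \frac{102}{13}\right) \left(-8\right) = \frac{406}{65} \left(-8\right) = - \frac{3248}{65}$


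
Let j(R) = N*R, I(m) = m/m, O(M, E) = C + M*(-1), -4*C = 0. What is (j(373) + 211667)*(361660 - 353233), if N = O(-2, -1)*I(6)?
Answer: 1790004351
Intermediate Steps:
C = 0 (C = -1/4*0 = 0)
O(M, E) = -M (O(M, E) = 0 + M*(-1) = 0 - M = -M)
I(m) = 1
N = 2 (N = -1*(-2)*1 = 2*1 = 2)
j(R) = 2*R
(j(373) + 211667)*(361660 - 353233) = (2*373 + 211667)*(361660 - 353233) = (746 + 211667)*8427 = 212413*8427 = 1790004351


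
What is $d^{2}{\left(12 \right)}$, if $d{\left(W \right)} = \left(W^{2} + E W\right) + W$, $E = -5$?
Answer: $9216$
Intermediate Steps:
$d{\left(W \right)} = W^{2} - 4 W$ ($d{\left(W \right)} = \left(W^{2} - 5 W\right) + W = W^{2} - 4 W$)
$d^{2}{\left(12 \right)} = \left(12 \left(-4 + 12\right)\right)^{2} = \left(12 \cdot 8\right)^{2} = 96^{2} = 9216$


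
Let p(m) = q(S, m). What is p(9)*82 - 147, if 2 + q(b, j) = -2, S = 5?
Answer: -475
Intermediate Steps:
q(b, j) = -4 (q(b, j) = -2 - 2 = -4)
p(m) = -4
p(9)*82 - 147 = -4*82 - 147 = -328 - 147 = -475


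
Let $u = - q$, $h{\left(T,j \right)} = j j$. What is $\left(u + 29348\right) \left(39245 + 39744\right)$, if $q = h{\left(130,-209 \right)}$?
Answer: $-1132149337$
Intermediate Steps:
$h{\left(T,j \right)} = j^{2}$
$q = 43681$ ($q = \left(-209\right)^{2} = 43681$)
$u = -43681$ ($u = \left(-1\right) 43681 = -43681$)
$\left(u + 29348\right) \left(39245 + 39744\right) = \left(-43681 + 29348\right) \left(39245 + 39744\right) = \left(-14333\right) 78989 = -1132149337$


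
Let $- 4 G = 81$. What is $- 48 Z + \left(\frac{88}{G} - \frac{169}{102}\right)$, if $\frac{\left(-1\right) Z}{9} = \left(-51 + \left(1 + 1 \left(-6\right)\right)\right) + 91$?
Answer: $\frac{41623949}{2754} \approx 15114.0$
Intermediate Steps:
$G = - \frac{81}{4}$ ($G = \left(- \frac{1}{4}\right) 81 = - \frac{81}{4} \approx -20.25$)
$Z = -315$ ($Z = - 9 \left(\left(-51 + \left(1 + 1 \left(-6\right)\right)\right) + 91\right) = - 9 \left(\left(-51 + \left(1 - 6\right)\right) + 91\right) = - 9 \left(\left(-51 - 5\right) + 91\right) = - 9 \left(-56 + 91\right) = \left(-9\right) 35 = -315$)
$- 48 Z + \left(\frac{88}{G} - \frac{169}{102}\right) = \left(-48\right) \left(-315\right) + \left(\frac{88}{- \frac{81}{4}} - \frac{169}{102}\right) = 15120 + \left(88 \left(- \frac{4}{81}\right) - \frac{169}{102}\right) = 15120 - \frac{16531}{2754} = \frac{41623949}{2754}$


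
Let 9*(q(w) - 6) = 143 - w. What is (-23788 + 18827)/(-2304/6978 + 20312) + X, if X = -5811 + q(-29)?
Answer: -1230144911243/212602248 ≈ -5786.1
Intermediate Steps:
q(w) = 197/9 - w/9 (q(w) = 6 + (143 - w)/9 = 6 + (143/9 - w/9) = 197/9 - w/9)
X = -52073/9 (X = -5811 + (197/9 - ⅑*(-29)) = -5811 + (197/9 + 29/9) = -5811 + 226/9 = -52073/9 ≈ -5785.9)
(-23788 + 18827)/(-2304/6978 + 20312) + X = (-23788 + 18827)/(-2304/6978 + 20312) - 52073/9 = -4961/(-2304*1/6978 + 20312) - 52073/9 = -4961/(-384/1163 + 20312) - 52073/9 = -4961/23622472/1163 - 52073/9 = -4961*1163/23622472 - 52073/9 = -5769643/23622472 - 52073/9 = -1230144911243/212602248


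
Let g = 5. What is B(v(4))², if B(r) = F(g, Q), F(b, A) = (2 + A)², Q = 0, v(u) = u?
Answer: 16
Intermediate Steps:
B(r) = 4 (B(r) = (2 + 0)² = 2² = 4)
B(v(4))² = 4² = 16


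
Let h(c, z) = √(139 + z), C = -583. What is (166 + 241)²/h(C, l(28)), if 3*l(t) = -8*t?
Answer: 165649*√579/193 ≈ 20652.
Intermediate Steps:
l(t) = -8*t/3 (l(t) = (-8*t)/3 = -8*t/3)
(166 + 241)²/h(C, l(28)) = (166 + 241)²/(√(139 - 8/3*28)) = 407²/(√(139 - 224/3)) = 165649/(√(193/3)) = 165649/((√579/3)) = 165649*(√579/193) = 165649*√579/193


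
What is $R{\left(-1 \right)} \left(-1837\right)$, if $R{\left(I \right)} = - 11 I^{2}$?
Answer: $20207$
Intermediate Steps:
$R{\left(-1 \right)} \left(-1837\right) = - 11 \left(-1\right)^{2} \left(-1837\right) = \left(-11\right) 1 \left(-1837\right) = \left(-11\right) \left(-1837\right) = 20207$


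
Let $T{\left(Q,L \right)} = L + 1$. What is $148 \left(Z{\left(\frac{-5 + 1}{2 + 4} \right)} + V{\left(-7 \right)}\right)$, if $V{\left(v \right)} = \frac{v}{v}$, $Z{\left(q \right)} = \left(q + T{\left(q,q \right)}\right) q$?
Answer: $\frac{1628}{9} \approx 180.89$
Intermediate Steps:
$T{\left(Q,L \right)} = 1 + L$
$Z{\left(q \right)} = q \left(1 + 2 q\right)$ ($Z{\left(q \right)} = \left(q + \left(1 + q\right)\right) q = \left(1 + 2 q\right) q = q \left(1 + 2 q\right)$)
$V{\left(v \right)} = 1$
$148 \left(Z{\left(\frac{-5 + 1}{2 + 4} \right)} + V{\left(-7 \right)}\right) = 148 \left(\frac{-5 + 1}{2 + 4} \left(1 + 2 \frac{-5 + 1}{2 + 4}\right) + 1\right) = 148 \left(- \frac{4}{6} \left(1 + 2 \left(- \frac{4}{6}\right)\right) + 1\right) = 148 \left(\left(-4\right) \frac{1}{6} \left(1 + 2 \left(\left(-4\right) \frac{1}{6}\right)\right) + 1\right) = 148 \left(- \frac{2 \left(1 + 2 \left(- \frac{2}{3}\right)\right)}{3} + 1\right) = 148 \left(- \frac{2 \left(1 - \frac{4}{3}\right)}{3} + 1\right) = 148 \left(\left(- \frac{2}{3}\right) \left(- \frac{1}{3}\right) + 1\right) = 148 \left(\frac{2}{9} + 1\right) = 148 \cdot \frac{11}{9} = \frac{1628}{9}$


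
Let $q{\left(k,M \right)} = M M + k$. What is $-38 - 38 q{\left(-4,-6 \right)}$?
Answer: $-1254$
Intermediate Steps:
$q{\left(k,M \right)} = k + M^{2}$ ($q{\left(k,M \right)} = M^{2} + k = k + M^{2}$)
$-38 - 38 q{\left(-4,-6 \right)} = -38 - 38 \left(-4 + \left(-6\right)^{2}\right) = -38 - 38 \left(-4 + 36\right) = -38 - 1216 = -1254$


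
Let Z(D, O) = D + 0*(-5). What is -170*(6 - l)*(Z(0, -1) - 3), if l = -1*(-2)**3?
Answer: -1020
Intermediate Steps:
Z(D, O) = D (Z(D, O) = D + 0 = D)
l = 8 (l = -1*(-8) = 8)
-170*(6 - l)*(Z(0, -1) - 3) = -170*(6 - 1*8)*(0 - 3) = -170*(6 - 8)*(-3) = -(-340)*(-3) = -170*6 = -1020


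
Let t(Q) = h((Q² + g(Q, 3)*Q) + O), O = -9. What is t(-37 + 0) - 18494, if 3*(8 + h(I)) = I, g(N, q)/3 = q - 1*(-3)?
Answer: -54812/3 ≈ -18271.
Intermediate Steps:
g(N, q) = 9 + 3*q (g(N, q) = 3*(q - 1*(-3)) = 3*(q + 3) = 3*(3 + q) = 9 + 3*q)
h(I) = -8 + I/3
t(Q) = -11 + 6*Q + Q²/3 (t(Q) = -8 + ((Q² + (9 + 3*3)*Q) - 9)/3 = -8 + ((Q² + (9 + 9)*Q) - 9)/3 = -8 + ((Q² + 18*Q) - 9)/3 = -8 + (-9 + Q² + 18*Q)/3 = -8 + (-3 + 6*Q + Q²/3) = -11 + 6*Q + Q²/3)
t(-37 + 0) - 18494 = (-11 + 6*(-37 + 0) + (-37 + 0)²/3) - 18494 = (-11 + 6*(-37) + (⅓)*(-37)²) - 18494 = (-11 - 222 + (⅓)*1369) - 18494 = (-11 - 222 + 1369/3) - 18494 = 670/3 - 18494 = -54812/3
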